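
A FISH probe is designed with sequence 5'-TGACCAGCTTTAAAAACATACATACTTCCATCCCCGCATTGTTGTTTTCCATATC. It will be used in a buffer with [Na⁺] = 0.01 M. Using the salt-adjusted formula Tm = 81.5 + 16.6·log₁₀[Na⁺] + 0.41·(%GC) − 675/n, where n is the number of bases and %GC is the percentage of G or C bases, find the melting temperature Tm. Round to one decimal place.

Length n = 55. Base counts: C=16, T=19, G=5, A=15
G+C = 21, so %GC = 21/55 × 100 = 38.182%
Salt term: 16.6 × (-2) = -33.2
GC term: 0.41 × 38.182 = 15.655; length term: −675/55 = −12.273
Tm = 81.5 + (-33.2) + 15.655 − 12.273 = 51.682 → 51.7°C

51.7°C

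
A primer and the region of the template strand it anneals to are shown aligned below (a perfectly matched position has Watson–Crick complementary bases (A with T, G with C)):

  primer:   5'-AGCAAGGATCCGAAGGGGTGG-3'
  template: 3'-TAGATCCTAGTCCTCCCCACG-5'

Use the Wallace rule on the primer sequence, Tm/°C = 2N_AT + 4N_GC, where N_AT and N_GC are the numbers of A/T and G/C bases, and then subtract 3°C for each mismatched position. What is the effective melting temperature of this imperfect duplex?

Primer base counts: A=6, T=2, G=10, C=3 → A+T=8, G+C=13
Perfect-match Tm = 2(8) + 4(13) = 16 + 52 = 68°C
Mismatches (positions where the bases are not complementary): 5 (at positions 2, 4, 11, 13, 21)
Effective Tm = 68 − 5×3 = 68 − 15 = 53°C

53°C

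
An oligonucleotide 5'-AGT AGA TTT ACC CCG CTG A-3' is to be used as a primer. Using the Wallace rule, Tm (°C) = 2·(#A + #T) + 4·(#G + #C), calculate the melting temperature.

Scanning the sequence gives G=4, C=5, T=5, A=5.
AT pairs contribute 10, GC pairs contribute 9.
Tm = 4·9 + 2·10 = 36 + 20 = 56°C

56°C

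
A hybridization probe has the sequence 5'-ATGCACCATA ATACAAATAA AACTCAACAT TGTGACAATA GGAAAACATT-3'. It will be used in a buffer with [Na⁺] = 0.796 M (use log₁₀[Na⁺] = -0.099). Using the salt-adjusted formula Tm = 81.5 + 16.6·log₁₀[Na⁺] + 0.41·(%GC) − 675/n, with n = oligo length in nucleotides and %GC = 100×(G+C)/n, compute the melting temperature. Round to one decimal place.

77.8°C

Length n = 50. Counting bases: A=25, T=11, C=9, G=5
G+C = 14, so %GC = 14/50 × 100 = 28%
Salt term: 16.6 × (-0.099) = -1.643
GC term: 0.41 × 28 = 11.48; length term: −675/50 = −13.5
Tm = 81.5 + (-1.643) + 11.48 − 13.5 = 77.837 → 77.8°C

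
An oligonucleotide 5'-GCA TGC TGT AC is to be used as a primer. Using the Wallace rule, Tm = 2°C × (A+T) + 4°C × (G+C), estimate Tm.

34°C

A=2, C=3, G=3, T=3
AT pairs contribute 5, GC pairs contribute 6.
Tm = 2(5) + 4(6) = 10 + 24 = 34°C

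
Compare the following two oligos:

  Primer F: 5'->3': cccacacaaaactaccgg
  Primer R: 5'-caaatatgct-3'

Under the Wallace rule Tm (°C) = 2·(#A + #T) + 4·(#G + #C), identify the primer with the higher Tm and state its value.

Primer F, 56°C

Primer F: A+T=8, G+C=10 → Tm = 2(8)+4(10) = 56°C
Primer R: A+T=7, G+C=3 → Tm = 2(7)+4(3) = 26°C
56°C vs 26°C → primer F is higher.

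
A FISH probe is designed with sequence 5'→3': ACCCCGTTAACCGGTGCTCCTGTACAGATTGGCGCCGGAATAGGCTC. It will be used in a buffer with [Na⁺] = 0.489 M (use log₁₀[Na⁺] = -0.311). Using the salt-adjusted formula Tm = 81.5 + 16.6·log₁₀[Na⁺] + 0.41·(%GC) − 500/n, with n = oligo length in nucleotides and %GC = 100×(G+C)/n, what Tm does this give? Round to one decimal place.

90.1°C

Length n = 47. A=9, C=15, T=10, G=13
G+C = 28, so %GC = 28/47 × 100 = 59.574%
Salt term: 16.6 × (-0.311) = -5.163
GC term: 0.41 × 59.574 = 24.425; length term: −500/47 = −10.638
Tm = 81.5 + (-5.163) + 24.425 − 10.638 = 90.124 → 90.1°C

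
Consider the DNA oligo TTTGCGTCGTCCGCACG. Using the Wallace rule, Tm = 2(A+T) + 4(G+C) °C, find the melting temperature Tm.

56°C

Base counts: C=6, A=1, G=5, T=5
A+T = 6, G+C = 11
Tm = 4·11 + 2·6 = 44 + 12 = 56°C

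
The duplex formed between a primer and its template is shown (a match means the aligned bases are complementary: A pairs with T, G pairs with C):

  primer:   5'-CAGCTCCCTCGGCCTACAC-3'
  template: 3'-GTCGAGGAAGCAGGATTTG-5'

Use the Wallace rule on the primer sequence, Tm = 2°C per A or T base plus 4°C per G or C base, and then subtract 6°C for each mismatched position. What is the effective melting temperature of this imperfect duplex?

46°C

Primer base counts: A=3, T=3, G=3, C=10 → A+T=6, G+C=13
Perfect-match Tm = 2(6) + 4(13) = 12 + 52 = 64°C
Mismatches (positions where the bases are not complementary): 3 (at positions 8, 12, 17)
Effective Tm = 64 − 3×6 = 64 − 18 = 46°C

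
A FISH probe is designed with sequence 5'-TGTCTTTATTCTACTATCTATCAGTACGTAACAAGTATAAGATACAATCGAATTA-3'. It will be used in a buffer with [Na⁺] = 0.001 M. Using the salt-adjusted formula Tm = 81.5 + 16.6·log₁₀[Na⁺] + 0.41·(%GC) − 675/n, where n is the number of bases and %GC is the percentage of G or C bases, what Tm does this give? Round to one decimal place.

30.6°C

Length n = 55. Counting bases: A=20, C=9, T=20, G=6
G+C = 15, so %GC = 15/55 × 100 = 27.273%
Salt term: 16.6 × (-3) = -49.8
GC term: 0.41 × 27.273 = 11.182; length term: −675/55 = −12.273
Tm = 81.5 + (-49.8) + 11.182 − 12.273 = 30.609 → 30.6°C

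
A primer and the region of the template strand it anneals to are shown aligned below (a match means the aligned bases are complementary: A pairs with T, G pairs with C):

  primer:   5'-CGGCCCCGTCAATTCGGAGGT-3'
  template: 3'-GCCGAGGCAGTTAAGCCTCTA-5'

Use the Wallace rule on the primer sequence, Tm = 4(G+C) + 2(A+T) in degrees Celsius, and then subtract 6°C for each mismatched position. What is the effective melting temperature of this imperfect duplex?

58°C

Primer base counts: A=3, T=4, G=7, C=7 → A+T=7, G+C=14
Perfect-match Tm = 2(7) + 4(14) = 14 + 56 = 70°C
Mismatches (positions where the bases are not complementary): 2 (at positions 5, 20)
Effective Tm = 70 − 2×6 = 70 − 12 = 58°C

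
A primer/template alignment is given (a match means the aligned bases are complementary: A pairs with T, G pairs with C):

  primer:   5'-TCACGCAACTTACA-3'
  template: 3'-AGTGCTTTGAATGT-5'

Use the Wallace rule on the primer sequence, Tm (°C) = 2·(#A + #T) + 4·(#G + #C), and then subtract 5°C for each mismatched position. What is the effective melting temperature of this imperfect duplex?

Primer base counts: A=5, T=3, G=1, C=5 → A+T=8, G+C=6
Perfect-match Tm = 2(8) + 4(6) = 16 + 24 = 40°C
Mismatches (positions where the bases are not complementary): 1 (at position 6)
Effective Tm = 40 − 1×5 = 40 − 5 = 35°C

35°C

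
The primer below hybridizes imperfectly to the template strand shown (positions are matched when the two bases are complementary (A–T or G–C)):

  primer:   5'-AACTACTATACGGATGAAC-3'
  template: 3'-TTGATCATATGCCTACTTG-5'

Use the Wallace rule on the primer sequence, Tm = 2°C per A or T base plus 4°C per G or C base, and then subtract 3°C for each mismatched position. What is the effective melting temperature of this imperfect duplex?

Primer base counts: A=8, T=4, G=3, C=4 → A+T=12, G+C=7
Perfect-match Tm = 2(12) + 4(7) = 24 + 28 = 52°C
Mismatches (positions where the bases are not complementary): 1 (at position 6)
Effective Tm = 52 − 1×3 = 52 − 3 = 49°C

49°C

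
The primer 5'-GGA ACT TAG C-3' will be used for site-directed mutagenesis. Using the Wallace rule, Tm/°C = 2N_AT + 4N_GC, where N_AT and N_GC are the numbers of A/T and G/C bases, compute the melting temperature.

30°C

Scanning the sequence gives C=2, A=3, T=2, G=3.
So N_AT = 5 and N_GC = 5.
Tm = 4·5 + 2·5 = 20 + 10 = 30°C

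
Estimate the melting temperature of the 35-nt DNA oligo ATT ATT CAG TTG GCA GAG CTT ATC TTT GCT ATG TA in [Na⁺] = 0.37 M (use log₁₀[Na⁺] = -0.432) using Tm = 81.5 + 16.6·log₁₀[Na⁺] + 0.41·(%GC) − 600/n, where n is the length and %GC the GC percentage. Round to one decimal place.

71.2°C

Length n = 35. Counting bases: G=7, C=5, T=15, A=8
G+C = 12, so %GC = 12/35 × 100 = 34.286%
Salt term: 16.6 × (-0.432) = -7.171
GC term: 0.41 × 34.286 = 14.057; length term: −600/35 = −17.143
Tm = 81.5 + (-7.171) + 14.057 − 17.143 = 71.243 → 71.2°C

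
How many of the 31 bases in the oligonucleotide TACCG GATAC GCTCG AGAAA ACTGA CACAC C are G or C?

16

Scanning the sequence gives T=4, C=10, A=11, G=6.
G+C = 6 + 10 = 16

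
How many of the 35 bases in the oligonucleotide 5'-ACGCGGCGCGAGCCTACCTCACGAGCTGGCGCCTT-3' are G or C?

Counting bases: T=5, C=14, G=11, A=5
G+C = 11 + 14 = 25

25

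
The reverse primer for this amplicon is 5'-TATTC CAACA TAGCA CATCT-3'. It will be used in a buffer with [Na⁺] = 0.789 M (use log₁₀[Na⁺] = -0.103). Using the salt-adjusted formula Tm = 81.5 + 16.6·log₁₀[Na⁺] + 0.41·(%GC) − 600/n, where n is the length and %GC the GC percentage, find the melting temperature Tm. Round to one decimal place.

Length n = 20. Counting bases: G=1, A=7, C=6, T=6
G+C = 7, so %GC = 7/20 × 100 = 35%
Salt term: 16.6 × (-0.103) = -1.71
GC term: 0.41 × 35 = 14.35; length term: −600/20 = −30
Tm = 81.5 + (-1.71) + 14.35 − 30 = 64.14 → 64.1°C

64.1°C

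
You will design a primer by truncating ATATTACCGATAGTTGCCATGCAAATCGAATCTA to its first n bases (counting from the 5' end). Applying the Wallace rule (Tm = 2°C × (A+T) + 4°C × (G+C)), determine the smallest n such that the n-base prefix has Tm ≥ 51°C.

n = 19

First 18 bases: ATATTACCGATAGTTGCC → Tm = 50°C (< 51°C)
First 19 bases: ATATTACCGATAGTTGCCA → Tm = 52°C (≥ 51°C)
Each additional base adds 2°C (A/T) or 4°C (G/C), so Tm is non-decreasing in n; n = 19 is the first length to reach 51°C.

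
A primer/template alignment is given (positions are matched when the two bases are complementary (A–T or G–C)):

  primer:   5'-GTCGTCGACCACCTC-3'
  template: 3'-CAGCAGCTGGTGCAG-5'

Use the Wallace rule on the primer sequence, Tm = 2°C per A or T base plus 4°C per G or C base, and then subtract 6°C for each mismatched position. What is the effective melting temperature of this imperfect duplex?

44°C

Primer base counts: A=2, T=3, G=3, C=7 → A+T=5, G+C=10
Perfect-match Tm = 2(5) + 4(10) = 10 + 40 = 50°C
Mismatches (positions where the bases are not complementary): 1 (at position 13)
Effective Tm = 50 − 1×6 = 50 − 6 = 44°C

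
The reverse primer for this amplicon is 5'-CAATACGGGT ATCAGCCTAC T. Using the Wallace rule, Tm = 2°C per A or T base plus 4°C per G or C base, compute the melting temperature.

62°C

Scanning the sequence gives G=4, C=6, T=5, A=6.
So N_AT = 11 and N_GC = 10.
Tm = 2×11 + 4×10 = 62°C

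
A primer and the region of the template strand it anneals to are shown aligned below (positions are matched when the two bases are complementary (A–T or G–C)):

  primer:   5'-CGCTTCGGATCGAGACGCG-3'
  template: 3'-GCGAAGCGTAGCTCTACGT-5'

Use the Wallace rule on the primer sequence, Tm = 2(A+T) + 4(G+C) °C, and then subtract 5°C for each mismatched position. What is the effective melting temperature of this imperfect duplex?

Primer base counts: A=3, T=3, G=7, C=6 → A+T=6, G+C=13
Perfect-match Tm = 2(6) + 4(13) = 12 + 52 = 64°C
Mismatches (positions where the bases are not complementary): 3 (at positions 8, 16, 19)
Effective Tm = 64 − 3×5 = 64 − 15 = 49°C

49°C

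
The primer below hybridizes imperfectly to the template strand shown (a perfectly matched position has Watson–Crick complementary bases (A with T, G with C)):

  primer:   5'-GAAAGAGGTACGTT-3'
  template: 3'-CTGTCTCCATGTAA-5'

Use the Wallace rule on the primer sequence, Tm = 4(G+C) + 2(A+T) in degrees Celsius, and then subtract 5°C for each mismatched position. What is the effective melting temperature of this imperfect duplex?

30°C

Primer base counts: A=5, T=3, G=5, C=1 → A+T=8, G+C=6
Perfect-match Tm = 2(8) + 4(6) = 16 + 24 = 40°C
Mismatches (positions where the bases are not complementary): 2 (at positions 3, 12)
Effective Tm = 40 − 2×5 = 40 − 10 = 30°C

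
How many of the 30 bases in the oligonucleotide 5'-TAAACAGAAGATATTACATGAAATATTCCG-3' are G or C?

Base counts: C=4, A=14, G=4, T=8
G+C = 4 + 4 = 8

8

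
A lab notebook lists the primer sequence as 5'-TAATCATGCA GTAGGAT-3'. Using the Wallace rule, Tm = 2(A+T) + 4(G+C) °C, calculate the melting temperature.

46°C

Counting bases: G=4, A=6, C=2, T=5
So N_AT = 11 and N_GC = 6.
Tm = 4·6 + 2·11 = 24 + 22 = 46°C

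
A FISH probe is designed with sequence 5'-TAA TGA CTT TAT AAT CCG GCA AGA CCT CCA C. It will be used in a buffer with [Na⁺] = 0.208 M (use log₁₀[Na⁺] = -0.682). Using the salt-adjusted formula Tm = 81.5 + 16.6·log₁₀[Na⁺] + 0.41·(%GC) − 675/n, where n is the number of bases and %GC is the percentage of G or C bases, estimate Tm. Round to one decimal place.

Length n = 31. Base counts: C=9, A=10, T=8, G=4
G+C = 13, so %GC = 13/31 × 100 = 41.935%
Salt term: 16.6 × (-0.682) = -11.321
GC term: 0.41 × 41.935 = 17.193; length term: −675/31 = −21.774
Tm = 81.5 + (-11.321) + 17.193 − 21.774 = 65.598 → 65.6°C

65.6°C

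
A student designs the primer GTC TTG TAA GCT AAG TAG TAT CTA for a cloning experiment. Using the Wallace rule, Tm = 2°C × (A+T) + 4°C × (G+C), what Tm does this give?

Scanning the sequence gives A=7, C=3, G=5, T=9.
So N_AT = 16 and N_GC = 8.
Tm = 2(16) + 4(8) = 32 + 32 = 64°C

64°C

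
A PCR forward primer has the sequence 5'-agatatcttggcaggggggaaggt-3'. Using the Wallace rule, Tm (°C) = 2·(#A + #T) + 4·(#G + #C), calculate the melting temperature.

74°C

Counting bases: G=11, T=5, C=2, A=6
A+T = 11, G+C = 13
Tm = 2×11 + 4×13 = 74°C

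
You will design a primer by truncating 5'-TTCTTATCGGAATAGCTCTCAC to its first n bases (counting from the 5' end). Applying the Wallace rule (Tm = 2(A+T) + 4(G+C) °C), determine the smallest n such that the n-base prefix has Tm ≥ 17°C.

n = 8

First 7 bases: TTCTTAT → Tm = 16°C (< 17°C)
First 8 bases: TTCTTATC → Tm = 20°C (≥ 17°C)
Each additional base adds 2°C (A/T) or 4°C (G/C), so Tm is non-decreasing in n; n = 8 is the first length to reach 17°C.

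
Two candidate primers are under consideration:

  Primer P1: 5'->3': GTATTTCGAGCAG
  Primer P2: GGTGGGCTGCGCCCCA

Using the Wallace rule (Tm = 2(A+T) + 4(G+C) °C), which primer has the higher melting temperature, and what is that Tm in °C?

Primer P2, 58°C

Primer P1: A+T=7, G+C=6 → Tm = 2(7)+4(6) = 38°C
Primer P2: A+T=3, G+C=13 → Tm = 2(3)+4(13) = 58°C
38°C vs 58°C → primer P2 is higher.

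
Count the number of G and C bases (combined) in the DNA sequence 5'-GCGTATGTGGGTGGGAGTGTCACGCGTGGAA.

19

T=7, A=5, C=4, G=15
G+C = 15 + 4 = 19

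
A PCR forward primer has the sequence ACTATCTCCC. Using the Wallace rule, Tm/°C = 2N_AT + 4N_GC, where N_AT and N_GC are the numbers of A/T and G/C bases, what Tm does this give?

30°C

A=2, G=0, C=5, T=3
AT pairs contribute 5, GC pairs contribute 5.
Tm = 4·5 + 2·5 = 20 + 10 = 30°C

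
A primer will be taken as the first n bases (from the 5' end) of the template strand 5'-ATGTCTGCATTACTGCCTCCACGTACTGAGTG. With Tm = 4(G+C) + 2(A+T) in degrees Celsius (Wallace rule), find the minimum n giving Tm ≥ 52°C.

n = 18

First 17 bases: ATGTCTGCATTACTGCC → Tm = 50°C (< 52°C)
First 18 bases: ATGTCTGCATTACTGCCT → Tm = 52°C (≥ 52°C)
Each additional base adds 2°C (A/T) or 4°C (G/C), so Tm is non-decreasing in n; n = 18 is the first length to reach 52°C.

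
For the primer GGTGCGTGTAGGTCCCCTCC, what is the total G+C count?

A=1, C=7, T=5, G=7
G+C = 7 + 7 = 14

14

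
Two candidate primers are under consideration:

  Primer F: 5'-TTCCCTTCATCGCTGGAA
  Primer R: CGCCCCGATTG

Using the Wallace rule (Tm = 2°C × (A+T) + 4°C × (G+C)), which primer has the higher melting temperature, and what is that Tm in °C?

Primer F, 54°C

Primer F: A+T=9, G+C=9 → Tm = 2(9)+4(9) = 54°C
Primer R: A+T=3, G+C=8 → Tm = 2(3)+4(8) = 38°C
54°C vs 38°C → primer F is higher.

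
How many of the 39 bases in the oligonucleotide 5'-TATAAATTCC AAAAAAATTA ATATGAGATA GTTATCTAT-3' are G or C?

6

Scanning the sequence gives A=19, C=3, T=14, G=3.
G+C = 3 + 3 = 6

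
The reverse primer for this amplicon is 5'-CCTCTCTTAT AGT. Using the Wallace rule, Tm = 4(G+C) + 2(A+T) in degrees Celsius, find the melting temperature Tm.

36°C

Counting bases: G=1, C=4, T=6, A=2
So N_AT = 8 and N_GC = 5.
Tm = 2×8 + 4×5 = 36°C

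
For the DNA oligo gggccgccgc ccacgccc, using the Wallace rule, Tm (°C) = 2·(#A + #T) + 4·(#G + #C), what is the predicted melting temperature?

T=0, A=1, C=11, G=6
A+T = 1, G+C = 17
Tm = 2×1 + 4×17 = 70°C

70°C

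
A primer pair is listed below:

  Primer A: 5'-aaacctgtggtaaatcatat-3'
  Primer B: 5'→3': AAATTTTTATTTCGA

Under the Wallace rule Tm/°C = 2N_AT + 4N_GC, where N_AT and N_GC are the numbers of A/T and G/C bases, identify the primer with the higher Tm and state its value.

Primer A: A+T=14, G+C=6 → Tm = 2(14)+4(6) = 52°C
Primer B: A+T=13, G+C=2 → Tm = 2(13)+4(2) = 34°C
52°C vs 34°C → primer A is higher.

Primer A, 52°C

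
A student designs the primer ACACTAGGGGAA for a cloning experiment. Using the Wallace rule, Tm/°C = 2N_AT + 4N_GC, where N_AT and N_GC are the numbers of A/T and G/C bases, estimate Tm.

T=1, G=4, C=2, A=5
So N_AT = 6 and N_GC = 6.
Tm = 2(6) + 4(6) = 12 + 24 = 36°C

36°C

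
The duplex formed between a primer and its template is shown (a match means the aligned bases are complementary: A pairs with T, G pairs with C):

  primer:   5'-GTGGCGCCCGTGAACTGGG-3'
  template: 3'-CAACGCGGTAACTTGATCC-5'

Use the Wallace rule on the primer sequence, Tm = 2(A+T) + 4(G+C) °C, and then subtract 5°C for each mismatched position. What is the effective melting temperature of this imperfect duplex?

Primer base counts: A=2, T=3, G=9, C=5 → A+T=5, G+C=14
Perfect-match Tm = 2(5) + 4(14) = 10 + 56 = 66°C
Mismatches (positions where the bases are not complementary): 4 (at positions 3, 9, 10, 17)
Effective Tm = 66 − 4×5 = 66 − 20 = 46°C

46°C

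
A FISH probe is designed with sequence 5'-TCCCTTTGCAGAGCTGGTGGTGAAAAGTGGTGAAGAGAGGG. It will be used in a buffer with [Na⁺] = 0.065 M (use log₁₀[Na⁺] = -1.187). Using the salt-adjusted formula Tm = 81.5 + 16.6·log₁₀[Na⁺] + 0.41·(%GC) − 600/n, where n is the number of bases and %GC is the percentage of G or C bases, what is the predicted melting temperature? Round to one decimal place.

69.2°C

Length n = 41. C=5, G=17, A=10, T=9
G+C = 22, so %GC = 22/41 × 100 = 53.659%
Salt term: 16.6 × (-1.187) = -19.704
GC term: 0.41 × 53.659 = 22; length term: −600/41 = −14.634
Tm = 81.5 + (-19.704) + 22 − 14.634 = 69.162 → 69.2°C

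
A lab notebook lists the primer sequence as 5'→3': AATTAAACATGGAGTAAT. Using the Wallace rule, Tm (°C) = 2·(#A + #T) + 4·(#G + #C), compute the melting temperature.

44°C

C=1, A=9, T=5, G=3
AT pairs contribute 14, GC pairs contribute 4.
Tm = 2(14) + 4(4) = 28 + 16 = 44°C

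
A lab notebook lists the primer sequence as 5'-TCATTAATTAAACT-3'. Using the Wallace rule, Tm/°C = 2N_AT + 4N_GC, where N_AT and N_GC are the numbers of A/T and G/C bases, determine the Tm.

32°C

Scanning the sequence gives A=6, C=2, G=0, T=6.
AT pairs contribute 12, GC pairs contribute 2.
Tm = 4·2 + 2·12 = 8 + 24 = 32°C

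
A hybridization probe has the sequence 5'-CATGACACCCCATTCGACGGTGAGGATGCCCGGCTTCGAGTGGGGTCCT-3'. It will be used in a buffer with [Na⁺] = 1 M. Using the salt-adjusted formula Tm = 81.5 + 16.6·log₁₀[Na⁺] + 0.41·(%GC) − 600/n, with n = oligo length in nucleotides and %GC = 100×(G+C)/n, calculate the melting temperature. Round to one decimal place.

Length n = 49. Scanning the sequence gives T=10, A=8, C=15, G=16.
G+C = 31, so %GC = 31/49 × 100 = 63.265%
Salt term: 16.6 × (0) = 0
GC term: 0.41 × 63.265 = 25.939; length term: −600/49 = −12.245
Tm = 81.5 + (0) + 25.939 − 12.245 = 95.194 → 95.2°C

95.2°C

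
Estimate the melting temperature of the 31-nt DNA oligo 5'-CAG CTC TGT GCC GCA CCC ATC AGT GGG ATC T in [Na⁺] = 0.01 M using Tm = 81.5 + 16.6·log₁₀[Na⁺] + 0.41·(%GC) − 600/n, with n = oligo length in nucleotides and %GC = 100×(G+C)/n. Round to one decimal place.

Length n = 31. Base counts: G=8, C=11, A=5, T=7
G+C = 19, so %GC = 19/31 × 100 = 61.29%
Salt term: 16.6 × (-2) = -33.2
GC term: 0.41 × 61.29 = 25.129; length term: −600/31 = −19.355
Tm = 81.5 + (-33.2) + 25.129 − 19.355 = 54.074 → 54.1°C

54.1°C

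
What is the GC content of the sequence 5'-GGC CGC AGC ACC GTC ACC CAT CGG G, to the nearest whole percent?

Scanning the sequence gives C=11, T=2, G=8, A=4.
G+C = 8 + 11 = 19 out of 25 bases
%GC = 19/25 × 100 = 76% ≈ 76%

76%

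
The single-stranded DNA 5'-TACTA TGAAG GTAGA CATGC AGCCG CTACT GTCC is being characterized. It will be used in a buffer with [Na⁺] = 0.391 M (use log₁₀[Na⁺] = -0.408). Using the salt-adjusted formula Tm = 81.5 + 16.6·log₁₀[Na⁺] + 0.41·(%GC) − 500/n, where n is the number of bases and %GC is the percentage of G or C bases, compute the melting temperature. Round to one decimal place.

80.5°C

Length n = 34. Counting bases: G=8, T=8, A=9, C=9
G+C = 17, so %GC = 17/34 × 100 = 50%
Salt term: 16.6 × (-0.408) = -6.773
GC term: 0.41 × 50 = 20.5; length term: −500/34 = −14.706
Tm = 81.5 + (-6.773) + 20.5 − 14.706 = 80.521 → 80.5°C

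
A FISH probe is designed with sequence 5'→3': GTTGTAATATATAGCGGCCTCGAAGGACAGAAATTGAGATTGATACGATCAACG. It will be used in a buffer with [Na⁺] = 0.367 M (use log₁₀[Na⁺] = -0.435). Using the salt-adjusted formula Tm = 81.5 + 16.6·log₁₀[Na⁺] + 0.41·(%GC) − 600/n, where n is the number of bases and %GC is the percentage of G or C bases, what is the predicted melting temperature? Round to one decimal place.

Length n = 54. Base counts: C=8, G=14, A=19, T=13
G+C = 22, so %GC = 22/54 × 100 = 40.741%
Salt term: 16.6 × (-0.435) = -7.221
GC term: 0.41 × 40.741 = 16.704; length term: −600/54 = −11.111
Tm = 81.5 + (-7.221) + 16.704 − 11.111 = 79.872 → 79.9°C

79.9°C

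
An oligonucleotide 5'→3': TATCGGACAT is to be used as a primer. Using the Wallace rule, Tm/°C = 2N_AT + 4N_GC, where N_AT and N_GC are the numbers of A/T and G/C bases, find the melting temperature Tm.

28°C

G=2, T=3, A=3, C=2
So N_AT = 6 and N_GC = 4.
Tm = 4·4 + 2·6 = 16 + 12 = 28°C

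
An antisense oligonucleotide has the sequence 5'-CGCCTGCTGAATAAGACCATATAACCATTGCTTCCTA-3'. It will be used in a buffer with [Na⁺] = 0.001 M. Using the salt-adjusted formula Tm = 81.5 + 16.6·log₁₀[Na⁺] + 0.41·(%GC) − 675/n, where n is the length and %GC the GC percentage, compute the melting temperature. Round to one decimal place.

Length n = 37. C=11, A=11, G=5, T=10
G+C = 16, so %GC = 16/37 × 100 = 43.243%
Salt term: 16.6 × (-3) = -49.8
GC term: 0.41 × 43.243 = 17.73; length term: −675/37 = −18.243
Tm = 81.5 + (-49.8) + 17.73 − 18.243 = 31.187 → 31.2°C

31.2°C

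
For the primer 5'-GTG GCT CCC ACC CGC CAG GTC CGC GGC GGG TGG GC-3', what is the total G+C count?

29

A=2, C=14, T=4, G=15
Total G or C: 15 + 14 = 29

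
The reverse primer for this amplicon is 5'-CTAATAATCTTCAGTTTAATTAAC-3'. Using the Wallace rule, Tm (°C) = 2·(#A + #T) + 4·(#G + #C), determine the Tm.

Counting bases: A=9, C=4, T=10, G=1
AT pairs contribute 19, GC pairs contribute 5.
Tm = 2×19 + 4×5 = 58°C

58°C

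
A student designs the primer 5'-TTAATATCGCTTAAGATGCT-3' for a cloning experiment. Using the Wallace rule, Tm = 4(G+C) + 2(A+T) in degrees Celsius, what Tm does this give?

Scanning the sequence gives T=8, A=6, C=3, G=3.
AT pairs contribute 14, GC pairs contribute 6.
Tm = 2×14 + 4×6 = 52°C

52°C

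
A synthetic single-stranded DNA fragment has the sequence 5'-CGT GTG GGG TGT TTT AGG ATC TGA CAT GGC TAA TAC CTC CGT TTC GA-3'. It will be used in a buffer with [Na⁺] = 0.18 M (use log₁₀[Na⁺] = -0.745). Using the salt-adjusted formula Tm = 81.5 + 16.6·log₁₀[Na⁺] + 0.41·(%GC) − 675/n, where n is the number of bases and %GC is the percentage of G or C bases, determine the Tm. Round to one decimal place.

Length n = 47. Scanning the sequence gives C=9, T=16, A=8, G=14.
G+C = 23, so %GC = 23/47 × 100 = 48.936%
Salt term: 16.6 × (-0.745) = -12.367
GC term: 0.41 × 48.936 = 20.064; length term: −675/47 = −14.362
Tm = 81.5 + (-12.367) + 20.064 − 14.362 = 74.835 → 74.8°C

74.8°C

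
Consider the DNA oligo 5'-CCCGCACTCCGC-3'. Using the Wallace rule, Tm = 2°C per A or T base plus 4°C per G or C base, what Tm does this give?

Base counts: A=1, G=2, C=8, T=1
So N_AT = 2 and N_GC = 10.
Tm = 4·10 + 2·2 = 40 + 4 = 44°C

44°C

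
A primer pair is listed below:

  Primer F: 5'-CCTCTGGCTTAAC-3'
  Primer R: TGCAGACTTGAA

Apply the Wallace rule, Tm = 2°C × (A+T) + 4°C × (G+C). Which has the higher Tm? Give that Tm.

Primer F, 40°C

Primer F: A+T=6, G+C=7 → Tm = 2(6)+4(7) = 40°C
Primer R: A+T=7, G+C=5 → Tm = 2(7)+4(5) = 34°C
40°C vs 34°C → primer F is higher.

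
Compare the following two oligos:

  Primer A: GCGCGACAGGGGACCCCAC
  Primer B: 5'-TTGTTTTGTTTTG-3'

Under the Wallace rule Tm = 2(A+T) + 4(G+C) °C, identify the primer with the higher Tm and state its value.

Primer A: A+T=4, G+C=15 → Tm = 2(4)+4(15) = 68°C
Primer B: A+T=10, G+C=3 → Tm = 2(10)+4(3) = 32°C
68°C vs 32°C → primer A is higher.

Primer A, 68°C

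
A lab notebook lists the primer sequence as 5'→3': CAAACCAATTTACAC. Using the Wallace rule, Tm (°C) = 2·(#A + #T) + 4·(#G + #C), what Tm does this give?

40°C

Base counts: T=3, A=7, G=0, C=5
So N_AT = 10 and N_GC = 5.
Tm = 2×10 + 4×5 = 40°C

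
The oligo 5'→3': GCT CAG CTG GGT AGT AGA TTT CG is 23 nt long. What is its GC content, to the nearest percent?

52%

Scanning the sequence gives T=7, C=4, A=4, G=8.
G+C = 8 + 4 = 12 out of 23 bases
%GC = 12/23 × 100 = 52.17% ≈ 52%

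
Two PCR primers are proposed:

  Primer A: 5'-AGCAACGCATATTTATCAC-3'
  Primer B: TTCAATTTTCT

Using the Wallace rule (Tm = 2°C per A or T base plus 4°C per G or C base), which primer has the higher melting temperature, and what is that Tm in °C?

Primer A, 52°C

Primer A: A+T=12, G+C=7 → Tm = 2(12)+4(7) = 52°C
Primer B: A+T=9, G+C=2 → Tm = 2(9)+4(2) = 26°C
52°C vs 26°C → primer A is higher.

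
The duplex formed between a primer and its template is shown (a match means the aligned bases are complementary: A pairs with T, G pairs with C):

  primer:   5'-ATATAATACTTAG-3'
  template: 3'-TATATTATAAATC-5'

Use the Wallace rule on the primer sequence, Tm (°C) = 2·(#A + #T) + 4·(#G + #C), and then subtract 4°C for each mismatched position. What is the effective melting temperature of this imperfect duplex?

26°C

Primer base counts: A=6, T=5, G=1, C=1 → A+T=11, G+C=2
Perfect-match Tm = 2(11) + 4(2) = 22 + 8 = 30°C
Mismatches (positions where the bases are not complementary): 1 (at position 9)
Effective Tm = 30 − 1×4 = 30 − 4 = 26°C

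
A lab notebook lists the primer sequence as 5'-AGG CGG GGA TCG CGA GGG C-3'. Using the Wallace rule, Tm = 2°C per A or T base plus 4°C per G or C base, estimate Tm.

Base counts: C=4, G=11, T=1, A=3
So N_AT = 4 and N_GC = 15.
Tm = 4·15 + 2·4 = 60 + 8 = 68°C

68°C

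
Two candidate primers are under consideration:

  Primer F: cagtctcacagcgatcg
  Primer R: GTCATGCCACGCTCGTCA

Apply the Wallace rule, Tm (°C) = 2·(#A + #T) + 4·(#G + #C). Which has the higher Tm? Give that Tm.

Primer R, 58°C

Primer F: A+T=7, G+C=10 → Tm = 2(7)+4(10) = 54°C
Primer R: A+T=7, G+C=11 → Tm = 2(7)+4(11) = 58°C
54°C vs 58°C → primer R is higher.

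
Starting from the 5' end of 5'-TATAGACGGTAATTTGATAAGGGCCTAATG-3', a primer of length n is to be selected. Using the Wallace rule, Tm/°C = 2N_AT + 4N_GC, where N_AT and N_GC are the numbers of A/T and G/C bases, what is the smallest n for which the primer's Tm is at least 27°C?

n = 10

First 9 bases: TATAGACGG → Tm = 26°C (< 27°C)
First 10 bases: TATAGACGGT → Tm = 28°C (≥ 27°C)
Each additional base adds 2°C (A/T) or 4°C (G/C), so Tm is non-decreasing in n; n = 10 is the first length to reach 27°C.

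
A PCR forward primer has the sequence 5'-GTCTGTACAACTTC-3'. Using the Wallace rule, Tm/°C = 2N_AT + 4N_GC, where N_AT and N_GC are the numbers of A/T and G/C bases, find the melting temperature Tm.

Counting bases: A=3, T=5, G=2, C=4
So N_AT = 8 and N_GC = 6.
Tm = 2(8) + 4(6) = 16 + 24 = 40°C

40°C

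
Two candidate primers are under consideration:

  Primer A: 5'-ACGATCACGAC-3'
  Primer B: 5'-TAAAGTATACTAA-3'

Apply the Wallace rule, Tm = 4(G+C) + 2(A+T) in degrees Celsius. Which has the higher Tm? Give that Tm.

Primer A: A+T=5, G+C=6 → Tm = 2(5)+4(6) = 34°C
Primer B: A+T=11, G+C=2 → Tm = 2(11)+4(2) = 30°C
34°C vs 30°C → primer A is higher.

Primer A, 34°C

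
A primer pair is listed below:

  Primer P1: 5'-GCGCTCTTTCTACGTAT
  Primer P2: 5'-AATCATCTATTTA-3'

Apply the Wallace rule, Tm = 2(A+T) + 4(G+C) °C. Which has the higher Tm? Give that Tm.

Primer P1: A+T=9, G+C=8 → Tm = 2(9)+4(8) = 50°C
Primer P2: A+T=11, G+C=2 → Tm = 2(11)+4(2) = 30°C
50°C vs 30°C → primer P1 is higher.

Primer P1, 50°C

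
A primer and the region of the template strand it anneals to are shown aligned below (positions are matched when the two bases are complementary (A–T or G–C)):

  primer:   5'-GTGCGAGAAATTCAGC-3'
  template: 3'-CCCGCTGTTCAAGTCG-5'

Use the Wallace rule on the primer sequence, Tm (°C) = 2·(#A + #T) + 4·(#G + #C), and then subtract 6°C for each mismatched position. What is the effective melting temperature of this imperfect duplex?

30°C

Primer base counts: A=5, T=3, G=5, C=3 → A+T=8, G+C=8
Perfect-match Tm = 2(8) + 4(8) = 16 + 32 = 48°C
Mismatches (positions where the bases are not complementary): 3 (at positions 2, 7, 10)
Effective Tm = 48 − 3×6 = 48 − 18 = 30°C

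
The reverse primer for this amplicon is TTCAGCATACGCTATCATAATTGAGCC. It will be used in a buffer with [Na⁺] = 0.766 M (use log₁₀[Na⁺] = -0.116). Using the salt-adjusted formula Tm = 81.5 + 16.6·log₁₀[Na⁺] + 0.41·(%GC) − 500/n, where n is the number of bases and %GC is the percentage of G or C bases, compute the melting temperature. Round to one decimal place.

Length n = 27. A=8, C=7, G=4, T=8
G+C = 11, so %GC = 11/27 × 100 = 40.741%
Salt term: 16.6 × (-0.116) = -1.926
GC term: 0.41 × 40.741 = 16.704; length term: −500/27 = −18.519
Tm = 81.5 + (-1.926) + 16.704 − 18.519 = 77.759 → 77.8°C

77.8°C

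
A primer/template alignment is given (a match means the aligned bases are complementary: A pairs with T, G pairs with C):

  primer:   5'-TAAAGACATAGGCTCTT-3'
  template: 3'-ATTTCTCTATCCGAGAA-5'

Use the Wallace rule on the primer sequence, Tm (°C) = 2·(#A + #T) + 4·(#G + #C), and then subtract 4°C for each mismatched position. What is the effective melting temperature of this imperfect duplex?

42°C

Primer base counts: A=6, T=5, G=3, C=3 → A+T=11, G+C=6
Perfect-match Tm = 2(11) + 4(6) = 22 + 24 = 46°C
Mismatches (positions where the bases are not complementary): 1 (at position 7)
Effective Tm = 46 − 1×4 = 46 − 4 = 42°C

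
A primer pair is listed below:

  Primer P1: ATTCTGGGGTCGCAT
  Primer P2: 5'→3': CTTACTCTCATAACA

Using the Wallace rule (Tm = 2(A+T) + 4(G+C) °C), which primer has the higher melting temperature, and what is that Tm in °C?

Primer P1: A+T=7, G+C=8 → Tm = 2(7)+4(8) = 46°C
Primer P2: A+T=10, G+C=5 → Tm = 2(10)+4(5) = 40°C
46°C vs 40°C → primer P1 is higher.

Primer P1, 46°C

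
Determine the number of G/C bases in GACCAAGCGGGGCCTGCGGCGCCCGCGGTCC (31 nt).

26

Scanning the sequence gives A=3, C=13, T=2, G=13.
G+C = 13 + 13 = 26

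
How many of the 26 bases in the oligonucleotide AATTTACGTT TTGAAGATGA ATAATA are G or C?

5

G=4, A=11, C=1, T=10
Total G or C: 4 + 1 = 5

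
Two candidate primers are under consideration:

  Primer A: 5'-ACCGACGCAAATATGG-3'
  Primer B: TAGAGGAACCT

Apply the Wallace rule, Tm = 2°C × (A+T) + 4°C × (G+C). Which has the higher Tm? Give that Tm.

Primer A: A+T=8, G+C=8 → Tm = 2(8)+4(8) = 48°C
Primer B: A+T=6, G+C=5 → Tm = 2(6)+4(5) = 32°C
48°C vs 32°C → primer A is higher.

Primer A, 48°C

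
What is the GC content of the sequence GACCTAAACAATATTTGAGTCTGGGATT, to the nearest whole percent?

36%

Counting bases: C=4, A=9, T=9, G=6
G+C = 6 + 4 = 10 out of 28 bases
%GC = 10/28 × 100 = 35.71% ≈ 36%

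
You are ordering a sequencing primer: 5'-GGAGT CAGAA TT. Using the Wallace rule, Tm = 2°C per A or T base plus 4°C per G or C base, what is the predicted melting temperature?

34°C

A=4, G=4, T=3, C=1
So N_AT = 7 and N_GC = 5.
Tm = 2×7 + 4×5 = 34°C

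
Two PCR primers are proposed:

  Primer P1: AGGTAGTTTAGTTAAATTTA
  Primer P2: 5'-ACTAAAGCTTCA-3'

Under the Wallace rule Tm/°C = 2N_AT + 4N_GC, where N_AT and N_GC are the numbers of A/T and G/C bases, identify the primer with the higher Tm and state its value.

Primer P1, 48°C

Primer P1: A+T=16, G+C=4 → Tm = 2(16)+4(4) = 48°C
Primer P2: A+T=8, G+C=4 → Tm = 2(8)+4(4) = 32°C
48°C vs 32°C → primer P1 is higher.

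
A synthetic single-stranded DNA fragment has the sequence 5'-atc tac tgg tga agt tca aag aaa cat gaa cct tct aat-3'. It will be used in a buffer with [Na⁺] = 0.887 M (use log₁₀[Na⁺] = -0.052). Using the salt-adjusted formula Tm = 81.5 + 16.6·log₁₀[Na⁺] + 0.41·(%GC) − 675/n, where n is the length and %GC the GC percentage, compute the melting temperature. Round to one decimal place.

77.0°C

Length n = 39. Scanning the sequence gives G=6, T=11, A=15, C=7.
G+C = 13, so %GC = 13/39 × 100 = 33.333%
Salt term: 16.6 × (-0.052) = -0.863
GC term: 0.41 × 33.333 = 13.667; length term: −675/39 = −17.308
Tm = 81.5 + (-0.863) + 13.667 − 17.308 = 76.996 → 77.0°C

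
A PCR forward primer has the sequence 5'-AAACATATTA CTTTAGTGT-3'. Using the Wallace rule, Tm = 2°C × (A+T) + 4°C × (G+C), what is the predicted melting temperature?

46°C

Counting bases: T=8, G=2, C=2, A=7
AT pairs contribute 15, GC pairs contribute 4.
Tm = 4·4 + 2·15 = 16 + 30 = 46°C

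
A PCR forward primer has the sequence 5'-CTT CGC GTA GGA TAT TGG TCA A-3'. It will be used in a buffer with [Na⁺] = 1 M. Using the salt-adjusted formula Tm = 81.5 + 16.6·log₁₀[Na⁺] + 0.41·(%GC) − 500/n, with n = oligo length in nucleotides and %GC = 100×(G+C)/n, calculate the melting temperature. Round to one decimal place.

Length n = 22. Scanning the sequence gives T=7, G=6, C=4, A=5.
G+C = 10, so %GC = 10/22 × 100 = 45.455%
Salt term: 16.6 × (0) = 0
GC term: 0.41 × 45.455 = 18.637; length term: −500/22 = −22.727
Tm = 81.5 + (0) + 18.637 − 22.727 = 77.41 → 77.4°C

77.4°C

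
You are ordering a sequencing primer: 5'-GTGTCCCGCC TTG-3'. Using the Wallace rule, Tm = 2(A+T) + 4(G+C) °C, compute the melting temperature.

Base counts: A=0, T=4, C=5, G=4
A+T = 4, G+C = 9
Tm = 2×4 + 4×9 = 44°C

44°C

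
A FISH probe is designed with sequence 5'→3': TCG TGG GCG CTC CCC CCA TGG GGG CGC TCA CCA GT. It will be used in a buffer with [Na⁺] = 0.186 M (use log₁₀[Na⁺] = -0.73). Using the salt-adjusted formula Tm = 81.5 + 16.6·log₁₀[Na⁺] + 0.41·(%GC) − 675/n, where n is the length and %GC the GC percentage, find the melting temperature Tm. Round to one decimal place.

80.6°C

Length n = 35. C=14, G=12, A=3, T=6
G+C = 26, so %GC = 26/35 × 100 = 74.286%
Salt term: 16.6 × (-0.73) = -12.118
GC term: 0.41 × 74.286 = 30.457; length term: −675/35 = −19.286
Tm = 81.5 + (-12.118) + 30.457 − 19.286 = 80.553 → 80.6°C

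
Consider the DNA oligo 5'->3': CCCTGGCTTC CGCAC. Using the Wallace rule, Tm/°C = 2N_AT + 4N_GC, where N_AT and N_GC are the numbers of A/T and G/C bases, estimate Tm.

Scanning the sequence gives T=3, C=8, G=3, A=1.
So N_AT = 4 and N_GC = 11.
Tm = 2×4 + 4×11 = 52°C

52°C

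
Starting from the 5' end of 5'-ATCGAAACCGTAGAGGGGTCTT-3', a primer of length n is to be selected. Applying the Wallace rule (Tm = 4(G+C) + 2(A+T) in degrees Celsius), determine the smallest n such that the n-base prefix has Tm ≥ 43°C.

n = 15

First 14 bases: ATCGAAACCGTAGA → Tm = 40°C (< 43°C)
First 15 bases: ATCGAAACCGTAGAG → Tm = 44°C (≥ 43°C)
Since every base adds ≥2°C, Tm only increases with n, so the threshold is first crossed at n = 15.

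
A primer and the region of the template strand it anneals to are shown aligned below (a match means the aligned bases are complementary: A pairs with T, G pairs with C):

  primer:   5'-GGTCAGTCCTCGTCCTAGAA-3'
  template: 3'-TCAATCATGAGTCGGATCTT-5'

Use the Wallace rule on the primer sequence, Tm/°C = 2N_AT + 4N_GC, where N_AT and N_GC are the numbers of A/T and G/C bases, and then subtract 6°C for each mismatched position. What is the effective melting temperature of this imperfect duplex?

Primer base counts: A=4, T=5, G=5, C=6 → A+T=9, G+C=11
Perfect-match Tm = 2(9) + 4(11) = 18 + 44 = 62°C
Mismatches (positions where the bases are not complementary): 5 (at positions 1, 4, 8, 12, 13)
Effective Tm = 62 − 5×6 = 62 − 30 = 32°C

32°C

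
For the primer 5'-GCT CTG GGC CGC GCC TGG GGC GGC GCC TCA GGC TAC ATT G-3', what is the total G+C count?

Counting bases: A=3, G=16, T=7, C=14
G+C = 16 + 14 = 30

30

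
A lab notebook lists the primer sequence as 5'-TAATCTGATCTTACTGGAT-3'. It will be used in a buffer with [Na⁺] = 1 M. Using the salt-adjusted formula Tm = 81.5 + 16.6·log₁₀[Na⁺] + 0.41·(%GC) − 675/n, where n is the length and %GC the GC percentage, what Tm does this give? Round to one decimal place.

58.9°C

Length n = 19. Base counts: G=3, T=8, C=3, A=5
G+C = 6, so %GC = 6/19 × 100 = 31.579%
Salt term: 16.6 × (0) = 0
GC term: 0.41 × 31.579 = 12.947; length term: −675/19 = −35.526
Tm = 81.5 + (0) + 12.947 − 35.526 = 58.921 → 58.9°C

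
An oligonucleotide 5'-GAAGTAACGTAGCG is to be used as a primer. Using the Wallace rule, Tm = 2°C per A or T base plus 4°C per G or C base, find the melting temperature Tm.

42°C

T=2, A=5, G=5, C=2
AT pairs contribute 7, GC pairs contribute 7.
Tm = 2(7) + 4(7) = 14 + 28 = 42°C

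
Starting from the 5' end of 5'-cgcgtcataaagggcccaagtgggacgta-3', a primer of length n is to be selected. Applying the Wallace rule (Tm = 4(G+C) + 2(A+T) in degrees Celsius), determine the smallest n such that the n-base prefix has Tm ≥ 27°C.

First 8 bases: CGCGTCAT → Tm = 26°C (< 27°C)
First 9 bases: CGCGTCATA → Tm = 28°C (≥ 27°C)
Each additional base adds 2°C (A/T) or 4°C (G/C), so Tm is non-decreasing in n; n = 9 is the first length to reach 27°C.

n = 9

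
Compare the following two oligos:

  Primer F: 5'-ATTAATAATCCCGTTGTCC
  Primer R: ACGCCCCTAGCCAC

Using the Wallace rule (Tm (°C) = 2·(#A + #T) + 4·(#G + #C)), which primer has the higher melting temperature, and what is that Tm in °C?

Primer F: A+T=12, G+C=7 → Tm = 2(12)+4(7) = 52°C
Primer R: A+T=4, G+C=10 → Tm = 2(4)+4(10) = 48°C
52°C vs 48°C → primer F is higher.

Primer F, 52°C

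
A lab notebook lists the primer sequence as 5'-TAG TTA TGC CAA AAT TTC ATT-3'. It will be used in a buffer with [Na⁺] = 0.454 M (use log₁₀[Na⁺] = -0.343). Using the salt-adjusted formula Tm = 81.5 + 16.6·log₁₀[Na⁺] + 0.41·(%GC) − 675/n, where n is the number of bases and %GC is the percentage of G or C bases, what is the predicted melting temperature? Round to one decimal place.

Length n = 21. T=9, C=3, G=2, A=7
G+C = 5, so %GC = 5/21 × 100 = 23.81%
Salt term: 16.6 × (-0.343) = -5.694
GC term: 0.41 × 23.81 = 9.762; length term: −675/21 = −32.143
Tm = 81.5 + (-5.694) + 9.762 − 32.143 = 53.425 → 53.4°C

53.4°C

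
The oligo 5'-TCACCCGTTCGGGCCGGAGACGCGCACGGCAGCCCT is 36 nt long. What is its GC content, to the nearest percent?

Base counts: T=4, G=12, C=15, A=5
G+C = 12 + 15 = 27 out of 36 bases
%GC = 27/36 × 100 = 75% ≈ 75%

75%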